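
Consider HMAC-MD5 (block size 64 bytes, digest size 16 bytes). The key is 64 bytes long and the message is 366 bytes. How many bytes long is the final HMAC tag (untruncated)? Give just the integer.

The tag is one MD5 digest: 16 bytes.

16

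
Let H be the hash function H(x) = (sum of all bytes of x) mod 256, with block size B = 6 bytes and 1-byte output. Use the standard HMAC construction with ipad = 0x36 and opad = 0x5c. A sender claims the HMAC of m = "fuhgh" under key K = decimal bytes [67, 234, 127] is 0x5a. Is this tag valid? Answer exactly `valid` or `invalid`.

valid

Key decimal bytes [67, 234, 127] = 43 ea 7f is 3 bytes ≤ B = 6; zero-pad to 6 bytes: K' = 43 ea 7f 00 00 00.
K' ⊕ ipad = 75 dc 49 36 36 36; K' ⊕ opad = 1f b6 23 5c 5c 5c.
Inner hash: sum = 117+220+73+54+54+54+102+117+104+103+104 = 1102; mod 256 = 78 → 4e.
Outer hash (recomputed tag): sum = 31+182+35+92+92+92+78 = 602; mod 256 = 90 → 5a.
Recomputed tag = 5a; claimed = 5a → match.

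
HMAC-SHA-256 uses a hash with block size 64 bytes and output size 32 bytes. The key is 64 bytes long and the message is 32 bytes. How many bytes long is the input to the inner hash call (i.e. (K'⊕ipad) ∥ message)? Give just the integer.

96

Key is 64 ≤ 64 bytes, zero-padded: |K'| = 64.
Inner input = (K'⊕ipad) ∥ m → 64 + 32 = 96 bytes.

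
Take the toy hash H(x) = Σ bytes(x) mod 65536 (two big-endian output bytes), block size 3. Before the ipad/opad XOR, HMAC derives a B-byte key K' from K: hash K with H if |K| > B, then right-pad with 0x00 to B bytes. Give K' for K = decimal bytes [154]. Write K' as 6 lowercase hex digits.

Key decimal bytes [154] = 9a is 1 byte ≤ B = 3; zero-pad to 3 bytes: K' = 9a 00 00.

9a0000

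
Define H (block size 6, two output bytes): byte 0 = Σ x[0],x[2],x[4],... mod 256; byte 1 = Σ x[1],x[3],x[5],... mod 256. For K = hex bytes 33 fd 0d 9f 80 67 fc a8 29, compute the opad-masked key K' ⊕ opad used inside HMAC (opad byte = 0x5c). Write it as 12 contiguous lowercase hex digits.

b9f75c5c5c5c

Key hex bytes 33 fd 0d 9f 80 67 fc a8 29 is 9 bytes > B = 6, so hash it first: H(key) = e5 ab, then zero-pad to 6 bytes: K' = e5 ab 00 00 00 00.
XOR each byte with 0x5c: e5⊕5c=b9, ab⊕5c=f7, 00⊕5c=5c, 00⊕5c=5c, 00⊕5c=5c, 00⊕5c=5c.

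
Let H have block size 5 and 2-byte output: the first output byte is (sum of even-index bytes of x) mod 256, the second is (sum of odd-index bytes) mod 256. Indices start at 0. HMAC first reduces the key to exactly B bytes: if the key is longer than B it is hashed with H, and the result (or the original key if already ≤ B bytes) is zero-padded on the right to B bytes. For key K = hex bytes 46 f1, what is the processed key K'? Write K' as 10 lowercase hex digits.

Key hex bytes 46 f1 is 2 bytes ≤ B = 5; zero-pad to 5 bytes: K' = 46 f1 00 00 00.

46f1000000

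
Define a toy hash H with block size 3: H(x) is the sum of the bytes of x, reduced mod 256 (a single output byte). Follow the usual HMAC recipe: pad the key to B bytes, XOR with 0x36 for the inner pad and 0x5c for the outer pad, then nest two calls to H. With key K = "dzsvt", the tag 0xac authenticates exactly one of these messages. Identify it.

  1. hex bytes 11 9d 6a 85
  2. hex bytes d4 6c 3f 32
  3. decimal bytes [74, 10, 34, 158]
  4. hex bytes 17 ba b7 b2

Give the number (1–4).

3

Key "dzsvt" = 64 7a 73 76 74 is 5 bytes > B = 3, so hash it first: H(key) = 3b, then zero-pad to 3 bytes: K' = 3b 00 00.
K' ⊕ ipad = 0d 36 36; K' ⊕ opad = 67 5c 5c.
m1: inner = H(0d 36 36 11 9d 6a 85) = 16; tag = H(67 5c 5c 16) = 35
m2: inner = H(0d 36 36 d4 6c 3f 32) = 2a; tag = H(67 5c 5c 2a) = 49
m3: inner = H(0d 36 36 4a 0a 22 9e) = 8d; tag = H(67 5c 5c 8d) = ac ← matches
m4: inner = H(0d 36 36 17 ba b7 b2) = b3; tag = H(67 5c 5c b3) = d2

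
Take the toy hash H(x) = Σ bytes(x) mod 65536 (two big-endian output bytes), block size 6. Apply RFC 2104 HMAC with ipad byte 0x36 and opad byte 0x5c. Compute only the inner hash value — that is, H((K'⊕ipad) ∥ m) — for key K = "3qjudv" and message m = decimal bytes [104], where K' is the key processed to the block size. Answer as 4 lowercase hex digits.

Key "3qjudv" = 33 71 6a 75 64 76 is exactly B = 6 bytes: K' = 33 71 6a 75 64 76.
K' ⊕ ipad = 05 47 5c 43 52 40.
Inner input = 05 47 5c 43 52 40 ∥ 68.
Inner hash: sum = 5+71+92+67+82+64+104 = 485 → 01 e5.

01e5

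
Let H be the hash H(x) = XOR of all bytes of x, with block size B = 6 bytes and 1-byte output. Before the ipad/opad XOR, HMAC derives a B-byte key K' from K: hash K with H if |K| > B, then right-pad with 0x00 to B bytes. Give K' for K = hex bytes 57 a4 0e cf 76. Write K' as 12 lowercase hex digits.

Key hex bytes 57 a4 0e cf 76 is 5 bytes ≤ B = 6; zero-pad to 6 bytes: K' = 57 a4 0e cf 76 00.

57a40ecf7600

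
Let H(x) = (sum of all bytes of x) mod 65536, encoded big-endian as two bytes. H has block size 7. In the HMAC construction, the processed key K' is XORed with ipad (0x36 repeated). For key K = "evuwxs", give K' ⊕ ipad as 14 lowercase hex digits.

Key "evuwxs" = 65 76 75 77 78 73 is 6 bytes ≤ B = 7; zero-pad to 7 bytes: K' = 65 76 75 77 78 73 00.
XOR each byte with 0x36: 65⊕36=53, 76⊕36=40, 75⊕36=43, 77⊕36=41, 78⊕36=4e, 73⊕36=45, 00⊕36=36.

534043414e4536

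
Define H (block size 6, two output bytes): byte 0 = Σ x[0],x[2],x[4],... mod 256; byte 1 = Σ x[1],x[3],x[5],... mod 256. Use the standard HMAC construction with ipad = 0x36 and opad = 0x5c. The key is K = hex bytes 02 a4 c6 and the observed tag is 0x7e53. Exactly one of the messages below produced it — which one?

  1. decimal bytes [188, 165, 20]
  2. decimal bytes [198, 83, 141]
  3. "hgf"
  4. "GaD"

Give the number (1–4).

Key hex bytes 02 a4 c6 is 3 bytes ≤ B = 6; zero-pad to 6 bytes: K' = 02 a4 c6 00 00 00.
K' ⊕ ipad = 34 92 f0 36 36 36; K' ⊕ opad = 5e f8 9a 5c 5c 5c.
m1: inner = H(34 92 f0 36 36 36 bc a5 14) = 2a a3; tag = H(5e f8 9a 5c 5c 5c 2a a3) = 7e53 ← matches
m2: inner = H(34 92 f0 36 36 36 c6 53 8d) = ad 51; tag = H(5e f8 9a 5c 5c 5c ad 51) = 0101
m3: inner = H(34 92 f0 36 36 36 68 67 66) = 28 65; tag = H(5e f8 9a 5c 5c 5c 28 65) = 7c15
m4: inner = H(34 92 f0 36 36 36 47 61 44) = e5 5f; tag = H(5e f8 9a 5c 5c 5c e5 5f) = 390f

1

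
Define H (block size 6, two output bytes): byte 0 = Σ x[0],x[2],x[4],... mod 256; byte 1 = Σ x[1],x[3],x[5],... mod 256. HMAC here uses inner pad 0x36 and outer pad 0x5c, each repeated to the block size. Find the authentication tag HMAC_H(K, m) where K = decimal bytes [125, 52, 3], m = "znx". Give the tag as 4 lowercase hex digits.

84fc

Key decimal bytes [125, 52, 3] = 7d 34 03 is 3 bytes ≤ B = 6; zero-pad to 6 bytes: K' = 7d 34 03 00 00 00.
K' ⊕ ipad = 4b 02 35 36 36 36.  K' ⊕ opad = 21 68 5f 5c 5c 5c.
Inner input = (K'⊕ipad) ∥ m = 4b 02 35 36 36 36 ∥ 7a 6e 78.
Inner hash: even-index sum = 424 mod 256 = 168; odd-index sum = 220 mod 256 = 220 → a8 dc.
Outer input = (K'⊕opad) ∥ inner = 21 68 5f 5c 5c 5c ∥ a8 dc.
Outer hash (tag): even-index sum = 388 mod 256 = 132; odd-index sum = 508 mod 256 = 252 → 84 fc.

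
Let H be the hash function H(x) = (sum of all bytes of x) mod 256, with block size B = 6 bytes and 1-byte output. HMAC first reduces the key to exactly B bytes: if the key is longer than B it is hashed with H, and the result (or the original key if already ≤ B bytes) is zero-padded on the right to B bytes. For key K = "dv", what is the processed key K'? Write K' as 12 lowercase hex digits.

647600000000

Key "dv" = 64 76 is 2 bytes ≤ B = 6; zero-pad to 6 bytes: K' = 64 76 00 00 00 00.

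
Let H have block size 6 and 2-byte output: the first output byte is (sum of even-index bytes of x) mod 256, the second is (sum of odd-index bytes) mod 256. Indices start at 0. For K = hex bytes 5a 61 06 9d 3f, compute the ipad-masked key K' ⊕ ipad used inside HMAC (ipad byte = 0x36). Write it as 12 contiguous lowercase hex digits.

Key hex bytes 5a 61 06 9d 3f is 5 bytes ≤ B = 6; zero-pad to 6 bytes: K' = 5a 61 06 9d 3f 00.
XOR each byte with 0x36: 5a⊕36=6c, 61⊕36=57, 06⊕36=30, 9d⊕36=ab, 3f⊕36=09, 00⊕36=36.

6c5730ab0936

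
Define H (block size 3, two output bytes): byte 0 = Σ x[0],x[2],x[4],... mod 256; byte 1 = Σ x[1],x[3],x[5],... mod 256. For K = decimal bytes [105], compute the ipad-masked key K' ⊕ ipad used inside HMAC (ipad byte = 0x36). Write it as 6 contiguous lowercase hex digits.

Key decimal bytes [105] = 69 is 1 byte ≤ B = 3; zero-pad to 3 bytes: K' = 69 00 00.
XOR each byte with 0x36: 69⊕36=5f, 00⊕36=36, 00⊕36=36.

5f3636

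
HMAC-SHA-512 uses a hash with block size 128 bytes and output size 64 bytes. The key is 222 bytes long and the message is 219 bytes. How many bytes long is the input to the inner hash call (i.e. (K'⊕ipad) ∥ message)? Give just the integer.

347

Key is 222 > 128 bytes, so it is hashed to 64 bytes then zero-padded to 128: |K'| = 128.
Inner input = (K'⊕ipad) ∥ m → 128 + 219 = 347 bytes.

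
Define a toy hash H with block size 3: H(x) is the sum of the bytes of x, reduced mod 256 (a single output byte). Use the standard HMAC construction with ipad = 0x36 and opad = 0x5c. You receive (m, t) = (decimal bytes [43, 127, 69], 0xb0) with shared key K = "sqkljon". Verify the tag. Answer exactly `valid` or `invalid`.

Key "sqkljon" = 73 71 6b 6c 6a 6f 6e is 7 bytes > B = 3, so hash it first: H(key) = 02, then zero-pad to 3 bytes: K' = 02 00 00.
K' ⊕ ipad = 34 36 36; K' ⊕ opad = 5e 5c 5c.
Inner hash: sum = 52+54+54+43+127+69 = 399; mod 256 = 143 → 8f.
Outer hash (recomputed tag): sum = 94+92+92+143 = 421; mod 256 = 165 → a5.
Recomputed tag = a5; claimed = b0 → mismatch.

invalid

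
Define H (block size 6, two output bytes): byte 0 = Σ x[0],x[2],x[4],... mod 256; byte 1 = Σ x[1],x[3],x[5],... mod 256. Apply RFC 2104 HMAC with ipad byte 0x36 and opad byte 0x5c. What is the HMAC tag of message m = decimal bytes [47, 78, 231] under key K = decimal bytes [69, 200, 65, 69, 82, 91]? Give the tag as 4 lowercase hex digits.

Key decimal bytes [69, 200, 65, 69, 82, 91] = 45 c8 41 45 52 5b is exactly B = 6 bytes: K' = 45 c8 41 45 52 5b.
K' ⊕ ipad = 73 fe 77 73 64 6d.  K' ⊕ opad = 19 94 1d 19 0e 07.
Inner input = (K'⊕ipad) ∥ m = 73 fe 77 73 64 6d ∥ 2f 4e e7.
Inner hash: even-index sum = 612 mod 256 = 100; odd-index sum = 556 mod 256 = 44 → 64 2c.
Outer input = (K'⊕opad) ∥ inner = 19 94 1d 19 0e 07 ∥ 64 2c.
Outer hash (tag): even-index sum = 168 mod 256 = 168; odd-index sum = 224 mod 256 = 224 → a8 e0.

a8e0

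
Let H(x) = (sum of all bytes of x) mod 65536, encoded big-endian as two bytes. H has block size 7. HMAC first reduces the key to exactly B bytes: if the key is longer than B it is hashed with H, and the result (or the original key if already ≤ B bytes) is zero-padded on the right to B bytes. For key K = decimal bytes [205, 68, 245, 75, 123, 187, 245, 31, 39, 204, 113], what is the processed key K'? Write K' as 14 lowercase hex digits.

05ff0000000000

|K| = 11 > B = 7, so first hash the key.
H(K): sum = 205+68+245+75+123+187+245+31+39+204+113 = 1535 → 05 ff.
Zero-pad H(K) = 05 ff to 7 bytes: K' = 05 ff 00 00 00 00 00.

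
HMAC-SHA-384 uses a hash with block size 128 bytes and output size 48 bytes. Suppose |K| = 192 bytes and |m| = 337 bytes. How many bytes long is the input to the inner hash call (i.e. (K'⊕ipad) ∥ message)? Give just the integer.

465

Key is 192 > 128 bytes, so it is hashed to 48 bytes then zero-padded to 128: |K'| = 128.
Inner input = (K'⊕ipad) ∥ m → 128 + 337 = 465 bytes.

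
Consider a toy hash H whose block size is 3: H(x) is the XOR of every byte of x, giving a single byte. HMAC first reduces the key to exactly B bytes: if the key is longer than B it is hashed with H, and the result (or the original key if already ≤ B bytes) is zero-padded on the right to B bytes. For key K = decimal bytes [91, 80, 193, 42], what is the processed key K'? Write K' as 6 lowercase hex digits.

e00000

|K| = 4 > B = 3, so first hash the key.
H(K): XOR 5b⊕50⊕c1⊕2a = e0.
Zero-pad H(K) = e0 to 3 bytes: K' = e0 00 00.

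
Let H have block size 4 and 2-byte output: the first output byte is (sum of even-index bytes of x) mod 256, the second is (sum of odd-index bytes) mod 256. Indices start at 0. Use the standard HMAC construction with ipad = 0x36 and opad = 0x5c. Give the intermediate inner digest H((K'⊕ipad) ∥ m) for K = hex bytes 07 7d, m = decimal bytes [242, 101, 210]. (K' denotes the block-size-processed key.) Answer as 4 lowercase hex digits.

2be6

Key hex bytes 07 7d is 2 bytes ≤ B = 4; zero-pad to 4 bytes: K' = 07 7d 00 00.
K' ⊕ ipad = 31 4b 36 36.
Inner input = 31 4b 36 36 ∥ f2 65 d2.
Inner hash: even-index sum = 555 mod 256 = 43; odd-index sum = 230 mod 256 = 230 → 2b e6.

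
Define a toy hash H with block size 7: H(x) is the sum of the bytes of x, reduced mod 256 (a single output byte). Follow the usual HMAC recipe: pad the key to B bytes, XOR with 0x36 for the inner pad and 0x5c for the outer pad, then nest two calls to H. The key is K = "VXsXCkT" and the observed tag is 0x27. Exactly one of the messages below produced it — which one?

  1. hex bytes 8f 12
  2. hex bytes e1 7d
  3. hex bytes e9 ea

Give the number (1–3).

3

Key "VXsXCkT" = 56 58 73 58 43 6b 54 is exactly B = 7 bytes: K' = 56 58 73 58 43 6b 54.
K' ⊕ ipad = 60 6e 45 6e 75 5d 62; K' ⊕ opad = 0a 04 2f 04 1f 37 08.
m1: inner = H(60 6e 45 6e 75 5d 62 8f 12) = 56; tag = H(0a 04 2f 04 1f 37 08 56) = f5
m2: inner = H(60 6e 45 6e 75 5d 62 e1 7d) = 13; tag = H(0a 04 2f 04 1f 37 08 13) = b2
m3: inner = H(60 6e 45 6e 75 5d 62 e9 ea) = 88; tag = H(0a 04 2f 04 1f 37 08 88) = 27 ← matches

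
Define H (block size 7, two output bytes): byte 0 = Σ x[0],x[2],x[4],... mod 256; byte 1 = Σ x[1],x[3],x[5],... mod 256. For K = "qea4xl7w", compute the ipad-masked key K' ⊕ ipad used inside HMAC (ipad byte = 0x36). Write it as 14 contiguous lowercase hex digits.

b74a3636363636

Key "qea4xl7w" = 71 65 61 34 78 6c 37 77 is 8 bytes > B = 7, so hash it first: H(key) = 81 7c, then zero-pad to 7 bytes: K' = 81 7c 00 00 00 00 00.
XOR each byte with 0x36: 81⊕36=b7, 7c⊕36=4a, 00⊕36=36, 00⊕36=36, 00⊕36=36, 00⊕36=36, 00⊕36=36.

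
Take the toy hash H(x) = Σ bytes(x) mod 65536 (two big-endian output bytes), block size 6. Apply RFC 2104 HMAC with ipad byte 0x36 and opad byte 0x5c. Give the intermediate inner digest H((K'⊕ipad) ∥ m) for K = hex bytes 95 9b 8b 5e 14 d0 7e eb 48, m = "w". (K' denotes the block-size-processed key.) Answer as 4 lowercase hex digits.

Key hex bytes 95 9b 8b 5e 14 d0 7e eb 48 is 9 bytes > B = 6, so hash it first: H(key) = 04 ae, then zero-pad to 6 bytes: K' = 04 ae 00 00 00 00.
K' ⊕ ipad = 32 98 36 36 36 36.
Inner input = 32 98 36 36 36 36 ∥ 77.
Inner hash: sum = 50+152+54+54+54+54+119 = 537 → 02 19.

0219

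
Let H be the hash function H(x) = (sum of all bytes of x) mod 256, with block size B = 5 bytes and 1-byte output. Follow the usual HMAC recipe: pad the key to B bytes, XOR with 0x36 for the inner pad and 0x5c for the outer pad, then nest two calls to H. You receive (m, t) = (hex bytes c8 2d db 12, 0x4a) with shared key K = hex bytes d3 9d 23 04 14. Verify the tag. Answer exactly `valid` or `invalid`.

valid

Key hex bytes d3 9d 23 04 14 is exactly B = 5 bytes: K' = d3 9d 23 04 14.
K' ⊕ ipad = e5 ab 15 32 22; K' ⊕ opad = 8f c1 7f 58 48.
Inner hash: sum = 229+171+21+50+34+200+45+219+18 = 987; mod 256 = 219 → db.
Outer hash (recomputed tag): sum = 143+193+127+88+72+219 = 842; mod 256 = 74 → 4a.
Recomputed tag = 4a; claimed = 4a → match.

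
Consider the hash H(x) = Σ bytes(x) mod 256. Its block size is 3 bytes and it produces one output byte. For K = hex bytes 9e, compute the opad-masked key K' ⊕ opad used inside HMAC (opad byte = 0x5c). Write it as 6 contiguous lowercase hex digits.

c25c5c

Key hex bytes 9e is 1 byte ≤ B = 3; zero-pad to 3 bytes: K' = 9e 00 00.
XOR each byte with 0x5c: 9e⊕5c=c2, 00⊕5c=5c, 00⊕5c=5c.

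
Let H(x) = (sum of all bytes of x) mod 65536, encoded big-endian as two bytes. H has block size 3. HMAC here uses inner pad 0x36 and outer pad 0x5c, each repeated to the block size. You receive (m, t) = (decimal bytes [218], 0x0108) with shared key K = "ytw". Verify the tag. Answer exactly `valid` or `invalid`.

invalid

Key "ytw" = 79 74 77 is exactly B = 3 bytes: K' = 79 74 77.
K' ⊕ ipad = 4f 42 41; K' ⊕ opad = 25 28 2b.
Inner hash: sum = 79+66+65+218 = 428 → 01 ac.
Outer hash (recomputed tag): sum = 37+40+43+1+172 = 293 → 01 25.
Recomputed tag = 0125; claimed = 0108 → mismatch.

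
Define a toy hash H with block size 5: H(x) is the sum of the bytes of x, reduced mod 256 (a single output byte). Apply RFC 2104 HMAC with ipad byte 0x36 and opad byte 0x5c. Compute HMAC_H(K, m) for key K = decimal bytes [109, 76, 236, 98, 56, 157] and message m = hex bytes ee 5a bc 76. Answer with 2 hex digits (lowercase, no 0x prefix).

Key decimal bytes [109, 76, 236, 98, 56, 157] = 6d 4c ec 62 38 9d is 6 bytes > B = 5, so hash it first: H(key) = dc, then zero-pad to 5 bytes: K' = dc 00 00 00 00.
K' ⊕ ipad = ea 36 36 36 36.  K' ⊕ opad = 80 5c 5c 5c 5c.
Inner input = (K'⊕ipad) ∥ m = ea 36 36 36 36 ∥ ee 5a bc 76.
Inner hash: sum = 234+54+54+54+54+238+90+188+118 = 1084; mod 256 = 60 → 3c.
Outer input = (K'⊕opad) ∥ inner = 80 5c 5c 5c 5c ∥ 3c.
Outer hash (tag): sum = 128+92+92+92+92+60 = 556; mod 256 = 44 → 2c.

2c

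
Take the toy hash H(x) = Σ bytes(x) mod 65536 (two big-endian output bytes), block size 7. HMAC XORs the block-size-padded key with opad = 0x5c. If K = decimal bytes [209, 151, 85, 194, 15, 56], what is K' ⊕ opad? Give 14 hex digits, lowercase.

Key decimal bytes [209, 151, 85, 194, 15, 56] = d1 97 55 c2 0f 38 is 6 bytes ≤ B = 7; zero-pad to 7 bytes: K' = d1 97 55 c2 0f 38 00.
XOR each byte with 0x5c: d1⊕5c=8d, 97⊕5c=cb, 55⊕5c=09, c2⊕5c=9e, 0f⊕5c=53, 38⊕5c=64, 00⊕5c=5c.

8dcb099e53645c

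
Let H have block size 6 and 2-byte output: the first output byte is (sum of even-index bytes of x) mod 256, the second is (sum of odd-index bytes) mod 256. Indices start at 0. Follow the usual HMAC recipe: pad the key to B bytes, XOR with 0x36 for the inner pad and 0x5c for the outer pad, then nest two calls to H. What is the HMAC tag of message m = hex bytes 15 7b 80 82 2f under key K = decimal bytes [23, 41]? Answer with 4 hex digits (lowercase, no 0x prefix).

Key decimal bytes [23, 41] = 17 29 is 2 bytes ≤ B = 6; zero-pad to 6 bytes: K' = 17 29 00 00 00 00.
K' ⊕ ipad = 21 1f 36 36 36 36.  K' ⊕ opad = 4b 75 5c 5c 5c 5c.
Inner input = (K'⊕ipad) ∥ m = 21 1f 36 36 36 36 ∥ 15 7b 80 82 2f.
Inner hash: even-index sum = 337 mod 256 = 81; odd-index sum = 392 mod 256 = 136 → 51 88.
Outer input = (K'⊕opad) ∥ inner = 4b 75 5c 5c 5c 5c ∥ 51 88.
Outer hash (tag): even-index sum = 340 mod 256 = 84; odd-index sum = 437 mod 256 = 181 → 54 b5.

54b5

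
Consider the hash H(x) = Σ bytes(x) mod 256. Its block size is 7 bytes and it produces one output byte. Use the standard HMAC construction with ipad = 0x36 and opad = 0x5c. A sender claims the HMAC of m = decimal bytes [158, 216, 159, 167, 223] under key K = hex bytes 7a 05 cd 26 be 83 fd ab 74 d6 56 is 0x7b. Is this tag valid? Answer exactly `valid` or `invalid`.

Key hex bytes 7a 05 cd 26 be 83 fd ab 74 d6 56 is 11 bytes > B = 7, so hash it first: H(key) = fb, then zero-pad to 7 bytes: K' = fb 00 00 00 00 00 00.
K' ⊕ ipad = cd 36 36 36 36 36 36; K' ⊕ opad = a7 5c 5c 5c 5c 5c 5c.
Inner hash: sum = 205+54+54+54+54+54+54+158+216+159+167+223 = 1452; mod 256 = 172 → ac.
Outer hash (recomputed tag): sum = 167+92+92+92+92+92+92+172 = 891; mod 256 = 123 → 7b.
Recomputed tag = 7b; claimed = 7b → match.

valid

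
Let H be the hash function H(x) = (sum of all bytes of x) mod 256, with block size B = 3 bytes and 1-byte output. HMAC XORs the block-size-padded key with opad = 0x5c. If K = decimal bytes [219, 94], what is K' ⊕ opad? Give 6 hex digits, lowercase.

87025c

Key decimal bytes [219, 94] = db 5e is 2 bytes ≤ B = 3; zero-pad to 3 bytes: K' = db 5e 00.
XOR each byte with 0x5c: db⊕5c=87, 5e⊕5c=02, 00⊕5c=5c.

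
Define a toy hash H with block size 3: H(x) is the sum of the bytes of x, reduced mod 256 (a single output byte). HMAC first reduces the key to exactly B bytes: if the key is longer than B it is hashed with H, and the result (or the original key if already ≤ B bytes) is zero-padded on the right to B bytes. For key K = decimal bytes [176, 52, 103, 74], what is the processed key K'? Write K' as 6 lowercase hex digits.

950000

|K| = 4 > B = 3, so first hash the key.
H(K): sum = 176+52+103+74 = 405; mod 256 = 149 → 95.
Zero-pad H(K) = 95 to 3 bytes: K' = 95 00 00.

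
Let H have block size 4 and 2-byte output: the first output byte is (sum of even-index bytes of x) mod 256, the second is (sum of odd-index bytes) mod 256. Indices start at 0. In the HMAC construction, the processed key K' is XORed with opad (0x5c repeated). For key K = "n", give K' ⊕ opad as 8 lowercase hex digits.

Key "n" = 6e is 1 byte ≤ B = 4; zero-pad to 4 bytes: K' = 6e 00 00 00.
XOR each byte with 0x5c: 6e⊕5c=32, 00⊕5c=5c, 00⊕5c=5c, 00⊕5c=5c.

325c5c5c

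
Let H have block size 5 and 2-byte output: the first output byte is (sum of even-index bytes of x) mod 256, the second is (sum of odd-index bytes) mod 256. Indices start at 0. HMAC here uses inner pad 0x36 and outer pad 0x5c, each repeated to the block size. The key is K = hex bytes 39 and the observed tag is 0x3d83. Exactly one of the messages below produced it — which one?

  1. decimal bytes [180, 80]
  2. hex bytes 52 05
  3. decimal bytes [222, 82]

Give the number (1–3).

Key hex bytes 39 is 1 byte ≤ B = 5; zero-pad to 5 bytes: K' = 39 00 00 00 00.
K' ⊕ ipad = 0f 36 36 36 36; K' ⊕ opad = 65 5c 5c 5c 5c.
m1: inner = H(0f 36 36 36 36 b4 50) = cb 20; tag = H(65 5c 5c 5c 5c cb 20) = 3d83 ← matches
m2: inner = H(0f 36 36 36 36 52 05) = 80 be; tag = H(65 5c 5c 5c 5c 80 be) = db38
m3: inner = H(0f 36 36 36 36 de 52) = cd 4a; tag = H(65 5c 5c 5c 5c cd 4a) = 6785

1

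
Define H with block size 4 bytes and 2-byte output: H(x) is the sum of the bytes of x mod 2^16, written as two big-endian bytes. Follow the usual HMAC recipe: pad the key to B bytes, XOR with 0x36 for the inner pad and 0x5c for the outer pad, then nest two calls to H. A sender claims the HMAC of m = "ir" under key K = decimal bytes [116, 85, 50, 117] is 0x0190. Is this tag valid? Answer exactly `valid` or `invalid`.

valid

Key decimal bytes [116, 85, 50, 117] = 74 55 32 75 is exactly B = 4 bytes: K' = 74 55 32 75.
K' ⊕ ipad = 42 63 04 43; K' ⊕ opad = 28 09 6e 29.
Inner hash: sum = 66+99+4+67+105+114 = 455 → 01 c7.
Outer hash (recomputed tag): sum = 40+9+110+41+1+199 = 400 → 01 90.
Recomputed tag = 0190; claimed = 0190 → match.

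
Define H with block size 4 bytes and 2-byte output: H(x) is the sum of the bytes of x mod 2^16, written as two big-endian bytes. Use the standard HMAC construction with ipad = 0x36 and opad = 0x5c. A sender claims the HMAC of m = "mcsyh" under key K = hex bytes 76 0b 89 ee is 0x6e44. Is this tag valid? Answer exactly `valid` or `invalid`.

invalid

Key hex bytes 76 0b 89 ee is exactly B = 4 bytes: K' = 76 0b 89 ee.
K' ⊕ ipad = 40 3d bf d8; K' ⊕ opad = 2a 57 d5 b2.
Inner hash: sum = 64+61+191+216+109+99+115+121+104 = 1080 → 04 38.
Outer hash (recomputed tag): sum = 42+87+213+178+4+56 = 580 → 02 44.
Recomputed tag = 0244; claimed = 6e44 → mismatch.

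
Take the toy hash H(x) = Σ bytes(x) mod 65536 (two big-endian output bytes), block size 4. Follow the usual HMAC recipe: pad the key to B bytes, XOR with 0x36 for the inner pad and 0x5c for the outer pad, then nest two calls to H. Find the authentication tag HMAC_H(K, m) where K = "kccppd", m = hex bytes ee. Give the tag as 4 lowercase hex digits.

Key "kccppd" = 6b 63 63 70 70 64 is 6 bytes > B = 4, so hash it first: H(key) = 02 75, then zero-pad to 4 bytes: K' = 02 75 00 00.
K' ⊕ ipad = 34 43 36 36.  K' ⊕ opad = 5e 29 5c 5c.
Inner input = (K'⊕ipad) ∥ m = 34 43 36 36 ∥ ee.
Inner hash: sum = 52+67+54+54+238 = 465 → 01 d1.
Outer input = (K'⊕opad) ∥ inner = 5e 29 5c 5c ∥ 01 d1.
Outer hash (tag): sum = 94+41+92+92+1+209 = 529 → 02 11.

0211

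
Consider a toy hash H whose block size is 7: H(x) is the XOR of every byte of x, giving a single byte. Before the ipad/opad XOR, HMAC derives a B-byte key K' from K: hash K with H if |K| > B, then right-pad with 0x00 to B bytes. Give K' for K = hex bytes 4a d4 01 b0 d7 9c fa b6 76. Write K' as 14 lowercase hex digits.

|K| = 9 > B = 7, so first hash the key.
H(K): XOR 4a⊕d4⊕01⊕b0⊕d7⊕9c⊕fa⊕b6⊕76 = 5e.
Zero-pad H(K) = 5e to 7 bytes: K' = 5e 00 00 00 00 00 00.

5e000000000000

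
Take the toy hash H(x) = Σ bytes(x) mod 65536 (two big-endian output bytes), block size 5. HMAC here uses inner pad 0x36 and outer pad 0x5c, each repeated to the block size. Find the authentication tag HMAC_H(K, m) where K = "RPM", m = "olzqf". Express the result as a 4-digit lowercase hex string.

Key "RPM" = 52 50 4d is 3 bytes ≤ B = 5; zero-pad to 5 bytes: K' = 52 50 4d 00 00.
K' ⊕ ipad = 64 66 7b 36 36.  K' ⊕ opad = 0e 0c 11 5c 5c.
Inner input = (K'⊕ipad) ∥ m = 64 66 7b 36 36 ∥ 6f 6c 7a 71 66.
Inner hash: sum = 100+102+123+54+54+111+108+122+113+102 = 989 → 03 dd.
Outer input = (K'⊕opad) ∥ inner = 0e 0c 11 5c 5c ∥ 03 dd.
Outer hash (tag): sum = 14+12+17+92+92+3+221 = 451 → 01 c3.

01c3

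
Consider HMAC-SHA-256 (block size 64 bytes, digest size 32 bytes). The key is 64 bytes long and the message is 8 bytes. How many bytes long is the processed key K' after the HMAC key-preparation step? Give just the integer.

64

Key is 64 ≤ 64 bytes, zero-padded: |K'| = 64.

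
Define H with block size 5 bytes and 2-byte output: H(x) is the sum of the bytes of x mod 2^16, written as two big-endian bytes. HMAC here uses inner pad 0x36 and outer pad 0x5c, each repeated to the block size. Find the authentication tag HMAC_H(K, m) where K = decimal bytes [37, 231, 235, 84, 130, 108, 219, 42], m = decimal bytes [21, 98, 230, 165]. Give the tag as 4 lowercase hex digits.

Key decimal bytes [37, 231, 235, 84, 130, 108, 219, 42] = 25 e7 eb 54 82 6c db 2a is 8 bytes > B = 5, so hash it first: H(key) = 04 3e, then zero-pad to 5 bytes: K' = 04 3e 00 00 00.
K' ⊕ ipad = 32 08 36 36 36.  K' ⊕ opad = 58 62 5c 5c 5c.
Inner input = (K'⊕ipad) ∥ m = 32 08 36 36 36 ∥ 15 62 e6 a5.
Inner hash: sum = 50+8+54+54+54+21+98+230+165 = 734 → 02 de.
Outer input = (K'⊕opad) ∥ inner = 58 62 5c 5c 5c ∥ 02 de.
Outer hash (tag): sum = 88+98+92+92+92+2+222 = 686 → 02 ae.

02ae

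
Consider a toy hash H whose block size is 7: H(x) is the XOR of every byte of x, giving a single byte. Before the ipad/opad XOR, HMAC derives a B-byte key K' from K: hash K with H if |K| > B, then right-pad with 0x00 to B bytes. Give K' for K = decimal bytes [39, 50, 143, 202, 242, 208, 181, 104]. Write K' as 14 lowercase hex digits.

af000000000000

|K| = 8 > B = 7, so first hash the key.
H(K): XOR 27⊕32⊕8f⊕ca⊕f2⊕d0⊕b5⊕68 = af.
Zero-pad H(K) = af to 7 bytes: K' = af 00 00 00 00 00 00.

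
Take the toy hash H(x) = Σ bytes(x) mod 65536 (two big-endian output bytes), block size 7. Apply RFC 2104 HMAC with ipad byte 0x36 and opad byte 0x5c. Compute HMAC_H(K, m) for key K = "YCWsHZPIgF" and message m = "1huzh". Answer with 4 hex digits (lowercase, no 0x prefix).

Key "YCWsHZPIgF" = 59 43 57 73 48 5a 50 49 67 46 is 10 bytes > B = 7, so hash it first: H(key) = 03 4e, then zero-pad to 7 bytes: K' = 03 4e 00 00 00 00 00.
K' ⊕ ipad = 35 78 36 36 36 36 36.  K' ⊕ opad = 5f 12 5c 5c 5c 5c 5c.
Inner input = (K'⊕ipad) ∥ m = 35 78 36 36 36 36 36 ∥ 31 68 75 7a 68.
Inner hash: sum = 53+120+54+54+54+54+54+49+104+117+122+104 = 939 → 03 ab.
Outer input = (K'⊕opad) ∥ inner = 5f 12 5c 5c 5c 5c 5c ∥ 03 ab.
Outer hash (tag): sum = 95+18+92+92+92+92+92+3+171 = 747 → 02 eb.

02eb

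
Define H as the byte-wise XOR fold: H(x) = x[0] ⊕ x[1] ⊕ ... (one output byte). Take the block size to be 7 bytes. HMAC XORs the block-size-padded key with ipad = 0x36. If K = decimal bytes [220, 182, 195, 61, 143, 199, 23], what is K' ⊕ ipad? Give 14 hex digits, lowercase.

ea80f50bb9f121

Key decimal bytes [220, 182, 195, 61, 143, 199, 23] = dc b6 c3 3d 8f c7 17 is exactly B = 7 bytes: K' = dc b6 c3 3d 8f c7 17.
XOR each byte with 0x36: dc⊕36=ea, b6⊕36=80, c3⊕36=f5, 3d⊕36=0b, 8f⊕36=b9, c7⊕36=f1, 17⊕36=21.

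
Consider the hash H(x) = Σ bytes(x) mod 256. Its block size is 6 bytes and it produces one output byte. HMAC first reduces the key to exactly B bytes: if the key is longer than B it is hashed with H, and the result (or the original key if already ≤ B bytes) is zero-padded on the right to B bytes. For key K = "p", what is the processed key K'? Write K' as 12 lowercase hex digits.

Key "p" = 70 is 1 byte ≤ B = 6; zero-pad to 6 bytes: K' = 70 00 00 00 00 00.

700000000000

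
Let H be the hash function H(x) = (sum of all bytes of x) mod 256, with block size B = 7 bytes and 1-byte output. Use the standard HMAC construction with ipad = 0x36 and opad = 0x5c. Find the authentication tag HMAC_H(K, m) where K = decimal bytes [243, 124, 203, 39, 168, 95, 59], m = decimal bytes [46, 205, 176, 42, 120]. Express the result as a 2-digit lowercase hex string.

Key decimal bytes [243, 124, 203, 39, 168, 95, 59] = f3 7c cb 27 a8 5f 3b is exactly B = 7 bytes: K' = f3 7c cb 27 a8 5f 3b.
K' ⊕ ipad = c5 4a fd 11 9e 69 0d.  K' ⊕ opad = af 20 97 7b f4 03 67.
Inner input = (K'⊕ipad) ∥ m = c5 4a fd 11 9e 69 0d ∥ 2e cd b0 2a 78.
Inner hash: sum = 197+74+253+17+158+105+13+46+205+176+42+120 = 1406; mod 256 = 126 → 7e.
Outer input = (K'⊕opad) ∥ inner = af 20 97 7b f4 03 67 ∥ 7e.
Outer hash (tag): sum = 175+32+151+123+244+3+103+126 = 957; mod 256 = 189 → bd.

bd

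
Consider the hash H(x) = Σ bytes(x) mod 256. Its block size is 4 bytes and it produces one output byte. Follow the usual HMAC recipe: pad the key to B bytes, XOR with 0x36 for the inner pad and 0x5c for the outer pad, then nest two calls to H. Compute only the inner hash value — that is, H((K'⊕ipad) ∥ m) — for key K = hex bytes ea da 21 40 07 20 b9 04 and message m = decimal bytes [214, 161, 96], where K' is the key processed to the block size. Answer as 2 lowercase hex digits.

Key hex bytes ea da 21 40 07 20 b9 04 is 8 bytes > B = 4, so hash it first: H(key) = 09, then zero-pad to 4 bytes: K' = 09 00 00 00.
K' ⊕ ipad = 3f 36 36 36.
Inner input = 3f 36 36 36 ∥ d6 a1 60.
Inner hash: sum = 63+54+54+54+214+161+96 = 696; mod 256 = 184 → b8.

b8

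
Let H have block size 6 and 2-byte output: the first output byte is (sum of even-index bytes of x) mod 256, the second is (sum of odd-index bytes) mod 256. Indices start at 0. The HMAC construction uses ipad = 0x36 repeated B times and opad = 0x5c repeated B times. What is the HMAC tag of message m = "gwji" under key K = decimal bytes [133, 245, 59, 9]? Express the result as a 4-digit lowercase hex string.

Key decimal bytes [133, 245, 59, 9] = 85 f5 3b 09 is 4 bytes ≤ B = 6; zero-pad to 6 bytes: K' = 85 f5 3b 09 00 00.
K' ⊕ ipad = b3 c3 0d 3f 36 36.  K' ⊕ opad = d9 a9 67 55 5c 5c.
Inner input = (K'⊕ipad) ∥ m = b3 c3 0d 3f 36 36 ∥ 67 77 6a 69.
Inner hash: even-index sum = 455 mod 256 = 199; odd-index sum = 536 mod 256 = 24 → c7 18.
Outer input = (K'⊕opad) ∥ inner = d9 a9 67 55 5c 5c ∥ c7 18.
Outer hash (tag): even-index sum = 611 mod 256 = 99; odd-index sum = 370 mod 256 = 114 → 63 72.

6372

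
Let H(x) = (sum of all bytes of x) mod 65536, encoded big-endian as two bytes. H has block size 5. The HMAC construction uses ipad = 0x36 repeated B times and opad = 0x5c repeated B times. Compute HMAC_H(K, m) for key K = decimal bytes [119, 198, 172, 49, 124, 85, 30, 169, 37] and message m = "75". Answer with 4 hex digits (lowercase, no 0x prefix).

0224

Key decimal bytes [119, 198, 172, 49, 124, 85, 30, 169, 37] = 77 c6 ac 31 7c 55 1e a9 25 is 9 bytes > B = 5, so hash it first: H(key) = 03 d7, then zero-pad to 5 bytes: K' = 03 d7 00 00 00.
K' ⊕ ipad = 35 e1 36 36 36.  K' ⊕ opad = 5f 8b 5c 5c 5c.
Inner input = (K'⊕ipad) ∥ m = 35 e1 36 36 36 ∥ 37 35.
Inner hash: sum = 53+225+54+54+54+55+53 = 548 → 02 24.
Outer input = (K'⊕opad) ∥ inner = 5f 8b 5c 5c 5c ∥ 02 24.
Outer hash (tag): sum = 95+139+92+92+92+2+36 = 548 → 02 24.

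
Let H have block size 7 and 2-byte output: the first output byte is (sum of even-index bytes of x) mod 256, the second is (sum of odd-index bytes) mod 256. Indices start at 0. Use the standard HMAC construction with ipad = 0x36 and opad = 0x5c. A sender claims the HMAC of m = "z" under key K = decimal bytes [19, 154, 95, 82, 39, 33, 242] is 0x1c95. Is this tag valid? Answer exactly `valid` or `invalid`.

invalid

Key decimal bytes [19, 154, 95, 82, 39, 33, 242] = 13 9a 5f 52 27 21 f2 is exactly B = 7 bytes: K' = 13 9a 5f 52 27 21 f2.
K' ⊕ ipad = 25 ac 69 64 11 17 c4; K' ⊕ opad = 4f c6 03 0e 7b 7d ae.
Inner hash: even-index sum = 355 mod 256 = 99; odd-index sum = 417 mod 256 = 161 → 63 a1.
Outer hash (recomputed tag): even-index sum = 540 mod 256 = 28; odd-index sum = 436 mod 256 = 180 → 1c b4.
Recomputed tag = 1cb4; claimed = 1c95 → mismatch.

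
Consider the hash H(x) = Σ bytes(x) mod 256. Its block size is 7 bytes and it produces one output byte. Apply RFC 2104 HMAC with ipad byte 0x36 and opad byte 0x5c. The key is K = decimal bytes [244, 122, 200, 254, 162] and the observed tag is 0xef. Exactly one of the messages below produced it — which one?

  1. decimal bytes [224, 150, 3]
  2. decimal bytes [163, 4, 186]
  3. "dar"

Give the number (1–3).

2

Key decimal bytes [244, 122, 200, 254, 162] = f4 7a c8 fe a2 is 5 bytes ≤ B = 7; zero-pad to 7 bytes: K' = f4 7a c8 fe a2 00 00.
K' ⊕ ipad = c2 4c fe c8 94 36 36; K' ⊕ opad = a8 26 94 a2 fe 5c 5c.
m1: inner = H(c2 4c fe c8 94 36 36 e0 96 03) = 4d; tag = H(a8 26 94 a2 fe 5c 5c 4d) = 07
m2: inner = H(c2 4c fe c8 94 36 36 a3 04 ba) = 35; tag = H(a8 26 94 a2 fe 5c 5c 35) = ef ← matches
m3: inner = H(c2 4c fe c8 94 36 36 64 61 72) = 0b; tag = H(a8 26 94 a2 fe 5c 5c 0b) = c5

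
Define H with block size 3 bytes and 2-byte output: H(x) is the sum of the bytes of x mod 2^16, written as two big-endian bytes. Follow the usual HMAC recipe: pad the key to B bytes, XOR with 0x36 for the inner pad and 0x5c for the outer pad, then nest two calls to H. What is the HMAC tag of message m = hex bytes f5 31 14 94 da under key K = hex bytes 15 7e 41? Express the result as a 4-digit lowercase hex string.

0115

Key hex bytes 15 7e 41 is exactly B = 3 bytes: K' = 15 7e 41.
K' ⊕ ipad = 23 48 77.  K' ⊕ opad = 49 22 1d.
Inner input = (K'⊕ipad) ∥ m = 23 48 77 ∥ f5 31 14 94 da.
Inner hash: sum = 35+72+119+245+49+20+148+218 = 906 → 03 8a.
Outer input = (K'⊕opad) ∥ inner = 49 22 1d ∥ 03 8a.
Outer hash (tag): sum = 73+34+29+3+138 = 277 → 01 15.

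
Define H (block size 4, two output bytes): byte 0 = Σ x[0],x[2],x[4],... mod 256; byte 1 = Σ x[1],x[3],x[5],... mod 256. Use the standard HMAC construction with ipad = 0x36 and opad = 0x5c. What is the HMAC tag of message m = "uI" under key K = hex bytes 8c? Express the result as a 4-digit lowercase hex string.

Key hex bytes 8c is 1 byte ≤ B = 4; zero-pad to 4 bytes: K' = 8c 00 00 00.
K' ⊕ ipad = ba 36 36 36.  K' ⊕ opad = d0 5c 5c 5c.
Inner input = (K'⊕ipad) ∥ m = ba 36 36 36 ∥ 75 49.
Inner hash: even-index sum = 357 mod 256 = 101; odd-index sum = 181 mod 256 = 181 → 65 b5.
Outer input = (K'⊕opad) ∥ inner = d0 5c 5c 5c ∥ 65 b5.
Outer hash (tag): even-index sum = 401 mod 256 = 145; odd-index sum = 365 mod 256 = 109 → 91 6d.

916d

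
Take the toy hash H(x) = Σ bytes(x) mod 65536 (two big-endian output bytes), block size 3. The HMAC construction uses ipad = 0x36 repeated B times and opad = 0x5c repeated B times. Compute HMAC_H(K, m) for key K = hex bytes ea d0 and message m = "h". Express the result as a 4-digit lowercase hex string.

Key hex bytes ea d0 is 2 bytes ≤ B = 3; zero-pad to 3 bytes: K' = ea d0 00.
K' ⊕ ipad = dc e6 36.  K' ⊕ opad = b6 8c 5c.
Inner input = (K'⊕ipad) ∥ m = dc e6 36 ∥ 68.
Inner hash: sum = 220+230+54+104 = 608 → 02 60.
Outer input = (K'⊕opad) ∥ inner = b6 8c 5c ∥ 02 60.
Outer hash (tag): sum = 182+140+92+2+96 = 512 → 02 00.

0200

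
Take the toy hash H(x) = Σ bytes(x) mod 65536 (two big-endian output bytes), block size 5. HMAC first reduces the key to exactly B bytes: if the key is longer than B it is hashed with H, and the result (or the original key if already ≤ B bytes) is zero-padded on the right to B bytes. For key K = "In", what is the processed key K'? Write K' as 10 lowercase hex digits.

496e000000

Key "In" = 49 6e is 2 bytes ≤ B = 5; zero-pad to 5 bytes: K' = 49 6e 00 00 00.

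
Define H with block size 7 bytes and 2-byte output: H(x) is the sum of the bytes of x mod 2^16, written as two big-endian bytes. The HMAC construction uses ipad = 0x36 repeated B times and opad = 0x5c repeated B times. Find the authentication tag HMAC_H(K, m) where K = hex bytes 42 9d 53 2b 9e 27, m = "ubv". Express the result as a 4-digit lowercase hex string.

03de

Key hex bytes 42 9d 53 2b 9e 27 is 6 bytes ≤ B = 7; zero-pad to 7 bytes: K' = 42 9d 53 2b 9e 27 00.
K' ⊕ ipad = 74 ab 65 1d a8 11 36.  K' ⊕ opad = 1e c1 0f 77 c2 7b 5c.
Inner input = (K'⊕ipad) ∥ m = 74 ab 65 1d a8 11 36 ∥ 75 62 76.
Inner hash: sum = 116+171+101+29+168+17+54+117+98+118 = 989 → 03 dd.
Outer input = (K'⊕opad) ∥ inner = 1e c1 0f 77 c2 7b 5c ∥ 03 dd.
Outer hash (tag): sum = 30+193+15+119+194+123+92+3+221 = 990 → 03 de.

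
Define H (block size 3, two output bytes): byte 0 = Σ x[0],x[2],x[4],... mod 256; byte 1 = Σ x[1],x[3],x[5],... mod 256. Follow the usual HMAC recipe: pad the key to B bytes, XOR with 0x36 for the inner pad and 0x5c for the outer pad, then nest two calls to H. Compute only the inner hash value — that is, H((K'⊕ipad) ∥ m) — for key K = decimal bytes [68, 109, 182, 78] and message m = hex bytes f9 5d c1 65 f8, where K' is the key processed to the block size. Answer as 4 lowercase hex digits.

c43f

Key decimal bytes [68, 109, 182, 78] = 44 6d b6 4e is 4 bytes > B = 3, so hash it first: H(key) = fa bb, then zero-pad to 3 bytes: K' = fa bb 00.
K' ⊕ ipad = cc 8d 36.
Inner input = cc 8d 36 ∥ f9 5d c1 65 f8.
Inner hash: even-index sum = 452 mod 256 = 196; odd-index sum = 831 mod 256 = 63 → c4 3f.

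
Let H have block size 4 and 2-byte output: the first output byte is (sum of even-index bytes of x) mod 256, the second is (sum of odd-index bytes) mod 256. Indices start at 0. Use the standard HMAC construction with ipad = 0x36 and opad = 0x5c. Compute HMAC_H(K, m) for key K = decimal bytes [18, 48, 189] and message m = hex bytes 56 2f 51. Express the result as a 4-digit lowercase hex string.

8533

Key decimal bytes [18, 48, 189] = 12 30 bd is 3 bytes ≤ B = 4; zero-pad to 4 bytes: K' = 12 30 bd 00.
K' ⊕ ipad = 24 06 8b 36.  K' ⊕ opad = 4e 6c e1 5c.
Inner input = (K'⊕ipad) ∥ m = 24 06 8b 36 ∥ 56 2f 51.
Inner hash: even-index sum = 342 mod 256 = 86; odd-index sum = 107 mod 256 = 107 → 56 6b.
Outer input = (K'⊕opad) ∥ inner = 4e 6c e1 5c ∥ 56 6b.
Outer hash (tag): even-index sum = 389 mod 256 = 133; odd-index sum = 307 mod 256 = 51 → 85 33.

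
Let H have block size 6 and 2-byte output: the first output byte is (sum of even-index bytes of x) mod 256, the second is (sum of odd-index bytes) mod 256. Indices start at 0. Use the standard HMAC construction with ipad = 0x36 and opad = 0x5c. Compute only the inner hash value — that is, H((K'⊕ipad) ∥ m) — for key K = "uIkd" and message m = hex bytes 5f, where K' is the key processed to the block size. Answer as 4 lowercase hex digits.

3507

Key "uIkd" = 75 49 6b 64 is 4 bytes ≤ B = 6; zero-pad to 6 bytes: K' = 75 49 6b 64 00 00.
K' ⊕ ipad = 43 7f 5d 52 36 36.
Inner input = 43 7f 5d 52 36 36 ∥ 5f.
Inner hash: even-index sum = 309 mod 256 = 53; odd-index sum = 263 mod 256 = 7 → 35 07.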